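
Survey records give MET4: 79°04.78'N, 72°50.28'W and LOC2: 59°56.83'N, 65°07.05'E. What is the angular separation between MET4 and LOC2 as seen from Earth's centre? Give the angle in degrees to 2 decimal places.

MET4: φ = +79.07967°, λ = -72.83800°
LOC2: φ = +59.94717°, λ = +65.11750°
Δφ = -19.1325°,  Δλ = 137.9555°
a = sin²(Δφ/2) + cos φ₁ cos φ₂ sin²(Δλ/2) = 0.110283
c = 2·arcsin(√a) = 0.677033 rad = 38.7911°

38.79°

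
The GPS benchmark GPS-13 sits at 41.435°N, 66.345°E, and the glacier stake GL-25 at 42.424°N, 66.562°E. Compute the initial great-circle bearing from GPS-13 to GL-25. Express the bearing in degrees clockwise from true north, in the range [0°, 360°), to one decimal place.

9.2°

Δλ = 0.2170°
y = sin Δλ · cos φ₂ = 0.002796
x = cos φ₁ sin φ₂ − sin φ₁ cos φ₂ cos Δλ = 0.017264
θ = atan2(y, x) = 9.1986° → 9.1986° (mod 360°)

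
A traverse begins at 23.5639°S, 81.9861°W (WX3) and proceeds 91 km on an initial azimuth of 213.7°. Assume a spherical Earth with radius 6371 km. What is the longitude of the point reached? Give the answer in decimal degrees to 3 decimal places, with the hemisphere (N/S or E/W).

δ = d/R = 91/6371 = 0.014283 rad
φ₂ = arcsin(sin φ₁ cos δ + cos φ₁ sin δ cos θ)
   = arcsin(-0.39977·0.99990 + 0.91661·0.01428·-0.83195) = -24.24396°
λ₂ = λ₁ + atan2(sin θ sin δ cos φ₁, cos δ − sin φ₁ sin φ₂) = -82.48408°

82.484°W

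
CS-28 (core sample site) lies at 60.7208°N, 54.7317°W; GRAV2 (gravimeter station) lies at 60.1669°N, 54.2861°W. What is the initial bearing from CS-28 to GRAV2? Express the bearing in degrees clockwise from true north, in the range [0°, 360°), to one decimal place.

Δλ = 0.4456°
y = sin Δλ · cos φ₂ = 0.003869
x = cos φ₁ sin φ₂ − sin φ₁ cos φ₂ cos Δλ = -0.009654
θ = atan2(y, x) = 158.1614° → 158.1614° (mod 360°)

158.2°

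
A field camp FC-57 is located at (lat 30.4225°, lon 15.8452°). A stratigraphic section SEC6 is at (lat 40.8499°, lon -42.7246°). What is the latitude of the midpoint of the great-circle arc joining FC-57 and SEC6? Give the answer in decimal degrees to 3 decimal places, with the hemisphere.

39.399°N

Bx = cos φ₂ cos Δλ = 0.394445,  By = cos φ₂ sin Δλ = -0.645440
φₘ = atan2(sin φ₁ + sin φ₂, √((cos φ₁ + Bx)² + By²)) = 39.39891°
λₘ = λ₁ + atan2(By, cos φ₁ + Bx) = -11.33867°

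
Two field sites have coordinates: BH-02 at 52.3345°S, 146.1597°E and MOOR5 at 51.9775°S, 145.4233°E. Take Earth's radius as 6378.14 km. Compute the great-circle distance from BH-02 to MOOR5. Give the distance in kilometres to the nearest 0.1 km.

64.1 km

Δφ = 0.3570°,  Δλ = -0.7364°
a = sin²(Δφ/2) + cos φ₁ cos φ₂ sin²(Δλ/2) = 0.000025
c = 2·arcsin(√a) = 0.010050 rad = 0.5758°
d = R·c = 6378.14 × 0.010050 = 64.1 km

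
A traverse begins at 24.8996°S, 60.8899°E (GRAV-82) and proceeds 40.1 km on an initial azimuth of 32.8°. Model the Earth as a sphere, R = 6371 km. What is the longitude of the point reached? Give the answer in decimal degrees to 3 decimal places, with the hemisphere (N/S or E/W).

δ = d/R = 40.1/6371 = 0.006294 rad
φ₂ = arcsin(sin φ₁ cos δ + cos φ₁ sin δ cos θ)
   = arcsin(-0.42103·0.99998 + 0.90705·0.00629·0.84057) = -24.59631°
λ₂ = λ₁ + atan2(sin θ sin δ cos φ₁, cos δ − sin φ₁ sin φ₂) = 61.10475°

61.105°E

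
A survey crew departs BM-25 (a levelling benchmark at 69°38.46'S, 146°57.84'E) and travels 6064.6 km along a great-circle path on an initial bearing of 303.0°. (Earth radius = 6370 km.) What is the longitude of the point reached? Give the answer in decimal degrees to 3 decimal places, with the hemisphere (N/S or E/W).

BM-25: φ = -69.64100°, λ = +146.96400°
δ = d/R = 6064.6/6370 = 0.952057 rad
φ₂ = arcsin(sin φ₁ cos δ + cos φ₁ sin δ cos θ)
   = arcsin(-0.93753·0.58001 + 0.34790·0.81461·0.54464) = -22.91865°
λ₂ = λ₁ + atan2(sin θ sin δ cos φ₁, cos δ − sin φ₁ sin φ₂) = 99.08384°

99.084°E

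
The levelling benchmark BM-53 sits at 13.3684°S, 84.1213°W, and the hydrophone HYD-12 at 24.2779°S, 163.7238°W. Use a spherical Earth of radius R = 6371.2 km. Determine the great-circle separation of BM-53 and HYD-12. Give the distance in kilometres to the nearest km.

Δφ = -10.9095°,  Δλ = -79.6025°
a = sin²(Δφ/2) + cos φ₁ cos φ₂ sin²(Δλ/2) = 0.372439
c = 2·arcsin(√a) = 1.312821 rad = 75.2191°
d = R·c = 6371.2 × 1.312821 = 8364.2 km

8364 km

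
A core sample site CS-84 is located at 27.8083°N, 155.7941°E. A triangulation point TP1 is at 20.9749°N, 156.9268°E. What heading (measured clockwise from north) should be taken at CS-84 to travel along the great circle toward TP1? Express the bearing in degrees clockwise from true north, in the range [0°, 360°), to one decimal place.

Δλ = 1.1327°
y = sin Δλ · cos φ₂ = 0.018458
x = cos φ₁ sin φ₂ − sin φ₁ cos φ₂ cos Δλ = -0.118898
θ = atan2(y, x) = 171.1756° → 171.1756° (mod 360°)

171.2°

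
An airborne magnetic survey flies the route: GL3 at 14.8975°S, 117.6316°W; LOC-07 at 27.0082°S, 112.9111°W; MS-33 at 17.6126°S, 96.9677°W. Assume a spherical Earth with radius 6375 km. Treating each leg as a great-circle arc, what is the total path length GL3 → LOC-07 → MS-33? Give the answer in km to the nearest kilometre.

GL3→LOC-07: c = 0.224868 rad, d = 1433.53 km
LOC-07→MS-33: c = 0.304757 rad, d = 1942.83 km
Total = 1433.53 + 1942.83 = 3376.36 km

3376 km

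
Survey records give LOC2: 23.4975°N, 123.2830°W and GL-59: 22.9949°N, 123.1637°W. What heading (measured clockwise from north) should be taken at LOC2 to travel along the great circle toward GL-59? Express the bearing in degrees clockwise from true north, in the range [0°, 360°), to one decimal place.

167.7°

Δλ = 0.1193°
y = sin Δλ · cos φ₂ = 0.001917
x = cos φ₁ sin φ₂ − sin φ₁ cos φ₂ cos Δλ = -0.008771
θ = atan2(y, x) = 167.6731° → 167.6731° (mod 360°)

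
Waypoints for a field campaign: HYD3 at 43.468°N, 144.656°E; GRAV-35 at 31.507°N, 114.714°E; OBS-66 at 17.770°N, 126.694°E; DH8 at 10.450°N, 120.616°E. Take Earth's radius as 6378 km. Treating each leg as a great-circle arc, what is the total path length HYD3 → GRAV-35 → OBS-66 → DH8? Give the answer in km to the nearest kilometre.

5933 km

HYD3→GRAV-35: c = 0.460786 rad, d = 2938.90 km
GRAV-35→OBS-66: c = 0.305446 rad, d = 1948.14 km
OBS-66→DH8: c = 0.163978 rad, d = 1045.85 km
Total = 2938.90 + 1948.14 + 1045.85 = 5932.88 km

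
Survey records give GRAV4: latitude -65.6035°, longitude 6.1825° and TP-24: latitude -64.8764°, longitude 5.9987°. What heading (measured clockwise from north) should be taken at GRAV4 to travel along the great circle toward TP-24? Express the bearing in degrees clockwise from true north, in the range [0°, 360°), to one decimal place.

Δλ = -0.1838°
y = sin Δλ · cos φ₂ = -0.001362
x = cos φ₁ sin φ₂ − sin φ₁ cos φ₂ cos Δλ = 0.012688
θ = atan2(y, x) = -6.1270° → 353.8730° (mod 360°)

353.9°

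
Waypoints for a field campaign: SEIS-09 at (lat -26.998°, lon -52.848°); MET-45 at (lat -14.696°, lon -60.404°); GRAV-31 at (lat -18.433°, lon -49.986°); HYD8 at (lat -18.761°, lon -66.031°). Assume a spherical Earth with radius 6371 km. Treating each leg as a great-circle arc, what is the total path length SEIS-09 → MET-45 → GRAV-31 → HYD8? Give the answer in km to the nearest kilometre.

4452 km

SEIS-09→MET-45: c = 0.247392 rad, d = 1576.13 km
MET-45→GRAV-31: c = 0.186032 rad, d = 1185.21 km
GRAV-31→HYD8: c = 0.265388 rad, d = 1690.79 km
Total = 1576.13 + 1185.21 + 1690.79 = 4452.13 km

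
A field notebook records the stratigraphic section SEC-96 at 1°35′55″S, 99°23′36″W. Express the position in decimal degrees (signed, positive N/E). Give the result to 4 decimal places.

lat: 1.5986° S → -1.5986°
lon: 99.3933° W → -99.3933°

-1.5986°, -99.3933°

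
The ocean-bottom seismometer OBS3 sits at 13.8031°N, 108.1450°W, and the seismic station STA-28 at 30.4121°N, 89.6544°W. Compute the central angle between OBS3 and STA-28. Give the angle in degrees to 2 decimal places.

23.79°

Δφ = 16.6090°,  Δλ = 18.4906°
a = sin²(Δφ/2) + cos φ₁ cos φ₂ sin²(Δλ/2) = 0.042479
c = 2·arcsin(√a) = 0.415184 rad = 23.7883°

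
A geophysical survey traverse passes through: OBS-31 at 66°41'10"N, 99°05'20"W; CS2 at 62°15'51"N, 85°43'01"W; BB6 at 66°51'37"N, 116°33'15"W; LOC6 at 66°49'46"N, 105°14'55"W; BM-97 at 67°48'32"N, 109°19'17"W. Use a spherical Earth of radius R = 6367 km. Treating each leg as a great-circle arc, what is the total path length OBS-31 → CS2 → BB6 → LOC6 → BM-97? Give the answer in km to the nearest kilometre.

3042 km

OBS-31: φ = +66.68611°, λ = -99.08889°
CS2: φ = +62.26417°, λ = -85.71694°
BB6: φ = +66.86028°, λ = -116.55417°
LOC6: φ = +66.82944°, λ = -105.24861°
BM-97: φ = +67.80889°, λ = -109.32139°
OBS-31→CS2: c = 0.126339 rad, d = 804.40 km
CS2→BB6: c = 0.241715 rad, d = 1539.00 km
BB6→LOC6: c = 0.077486 rad, d = 493.35 km
LOC6→BM-97: c = 0.032294 rad, d = 205.62 km
Total = 804.40 + 1539.00 + 493.35 + 205.62 = 3042.37 km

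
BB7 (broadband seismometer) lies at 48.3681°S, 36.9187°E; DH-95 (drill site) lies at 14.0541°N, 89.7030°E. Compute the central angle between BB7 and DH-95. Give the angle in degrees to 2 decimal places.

77.98°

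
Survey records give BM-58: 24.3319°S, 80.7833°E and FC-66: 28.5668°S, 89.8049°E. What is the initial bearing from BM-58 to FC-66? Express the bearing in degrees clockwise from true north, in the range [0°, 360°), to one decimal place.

119.6°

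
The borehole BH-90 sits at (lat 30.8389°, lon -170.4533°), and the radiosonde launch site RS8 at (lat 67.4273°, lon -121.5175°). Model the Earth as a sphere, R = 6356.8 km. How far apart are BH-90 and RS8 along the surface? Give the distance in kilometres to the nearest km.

5146 km

Δφ = 36.5884°,  Δλ = 48.9358°
a = sin²(Δφ/2) + cos φ₁ cos φ₂ sin²(Δλ/2) = 0.155070
c = 2·arcsin(√a) = 0.809501 rad = 46.3810°
d = R·c = 6356.8 × 0.809501 = 5145.8 km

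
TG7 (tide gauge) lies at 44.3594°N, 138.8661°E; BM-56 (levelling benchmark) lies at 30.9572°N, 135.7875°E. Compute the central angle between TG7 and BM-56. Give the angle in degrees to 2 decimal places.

13.62°

Δφ = -13.4022°,  Δλ = -3.0786°
a = sin²(Δφ/2) + cos φ₁ cos φ₂ sin²(Δλ/2) = 0.014059
c = 2·arcsin(√a) = 0.237700 rad = 13.6192°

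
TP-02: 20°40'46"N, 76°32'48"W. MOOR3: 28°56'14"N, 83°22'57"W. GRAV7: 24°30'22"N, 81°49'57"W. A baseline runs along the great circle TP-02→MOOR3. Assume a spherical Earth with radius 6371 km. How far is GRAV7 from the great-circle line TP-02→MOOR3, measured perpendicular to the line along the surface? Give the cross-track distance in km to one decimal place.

TP-02: φ = +20.67944°, λ = -76.54667°
MOOR3: φ = +28.93722°, λ = -83.38250°
GRAV7: φ = +24.50611°, λ = -81.83250°
δ₁₃ = central angle TP-02→GRAV7 = 0.108216 rad  (haversine)
θ₁₃ = bearing TP-02→GRAV7 = 309.092°,  θ₁₂ = bearing TP-02→MOOR3 = 324.461°
dₓₜ = R·arcsin(sin δ₁₃ · sin(θ₁₃ − θ₁₂)) = 6371·arcsin(0.10800·sin(-15.369°)) = -182.390 km
|dₓₜ| = 182.390 km

182.4 km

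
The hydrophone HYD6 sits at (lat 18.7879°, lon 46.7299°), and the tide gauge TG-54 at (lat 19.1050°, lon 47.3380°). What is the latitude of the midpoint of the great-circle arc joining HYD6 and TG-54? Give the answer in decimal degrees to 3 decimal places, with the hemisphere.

Bx = cos φ₂ cos Δλ = 0.944867,  By = cos φ₂ sin Δλ = 0.010029
φₘ = atan2(sin φ₁ + sin φ₂, √((cos φ₁ + Bx)² + By²)) = 18.94670°
λₘ = λ₁ + atan2(By, cos φ₁ + Bx) = 47.03366°

18.947°N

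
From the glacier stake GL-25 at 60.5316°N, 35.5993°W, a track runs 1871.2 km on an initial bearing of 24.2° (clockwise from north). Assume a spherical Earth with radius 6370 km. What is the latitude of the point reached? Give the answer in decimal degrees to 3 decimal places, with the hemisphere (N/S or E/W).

74.420°N

δ = d/R = 1871.2/6370 = 0.293752 rad
φ₂ = arcsin(sin φ₁ cos δ + cos φ₁ sin δ cos θ)
   = arcsin(0.87063·0.95716 + 0.49194·0.28955·0.91212) = 74.41983°
λ₂ = λ₁ + atan2(sin θ sin δ cos φ₁, cos δ − sin φ₁ sin φ₂) = -9.37341°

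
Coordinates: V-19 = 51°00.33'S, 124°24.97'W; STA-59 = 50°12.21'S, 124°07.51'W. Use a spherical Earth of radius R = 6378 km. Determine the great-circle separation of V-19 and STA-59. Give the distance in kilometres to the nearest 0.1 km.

V-19: φ = -51.00550°, λ = -124.41617°
STA-59: φ = -50.20350°, λ = -124.12517°
Δφ = 0.8020°,  Δλ = 0.2910°
a = sin²(Δφ/2) + cos φ₁ cos φ₂ sin²(Δλ/2) = 0.000052
c = 2·arcsin(√a) = 0.014364 rad = 0.8230°
d = R·c = 6378 × 0.014364 = 91.6 km

91.6 km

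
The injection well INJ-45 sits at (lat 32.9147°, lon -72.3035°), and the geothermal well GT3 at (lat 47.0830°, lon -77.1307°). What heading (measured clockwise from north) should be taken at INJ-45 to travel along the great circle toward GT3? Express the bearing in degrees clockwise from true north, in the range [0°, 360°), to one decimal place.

Δλ = -4.8272°
y = sin Δλ · cos φ₂ = -0.057302
x = cos φ₁ sin φ₂ − sin φ₁ cos φ₂ cos Δλ = 0.246083
θ = atan2(y, x) = -13.1080° → 346.8920° (mod 360°)

346.9°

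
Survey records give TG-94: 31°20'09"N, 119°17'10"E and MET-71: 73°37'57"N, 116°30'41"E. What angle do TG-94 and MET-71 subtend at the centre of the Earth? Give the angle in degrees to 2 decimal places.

42.32°

TG-94: φ = +31.33583°, λ = +119.28611°
MET-71: φ = +73.63250°, λ = +116.51139°
Δφ = 42.2967°,  Δλ = -2.7747°
a = sin²(Δφ/2) + cos φ₁ cos φ₂ sin²(Δλ/2) = 0.130306
c = 2·arcsin(√a) = 0.738635 rad = 42.3207°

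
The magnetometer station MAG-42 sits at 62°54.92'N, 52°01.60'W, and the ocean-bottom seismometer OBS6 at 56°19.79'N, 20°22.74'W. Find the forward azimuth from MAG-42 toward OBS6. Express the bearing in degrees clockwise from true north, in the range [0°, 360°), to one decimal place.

98.1°

MAG-42: φ = +62.91533°, λ = -52.02667°
OBS6: φ = +56.32983°, λ = -20.37900°
Δλ = 31.6477°
y = sin Δλ · cos φ₂ = 0.290896
x = cos φ₁ sin φ₂ − sin φ₁ cos φ₂ cos Δλ = -0.041281
θ = atan2(y, x) = 98.0769° → 98.0769° (mod 360°)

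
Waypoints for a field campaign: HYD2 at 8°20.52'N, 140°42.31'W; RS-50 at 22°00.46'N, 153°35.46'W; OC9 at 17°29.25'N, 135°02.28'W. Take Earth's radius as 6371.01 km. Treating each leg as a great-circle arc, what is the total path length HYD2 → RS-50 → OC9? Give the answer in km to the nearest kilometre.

4056 km

HYD2: φ = +8.34200°, λ = -140.70517°
RS-50: φ = +22.00767°, λ = -153.59100°
OC9: φ = +17.48750°, λ = -135.03800°
HYD2→RS-50: c = 0.322048 rad, d = 2051.77 km
RS-50→OC9: c = 0.314558 rad, d = 2004.05 km
Total = 2051.77 + 2004.05 = 4055.82 km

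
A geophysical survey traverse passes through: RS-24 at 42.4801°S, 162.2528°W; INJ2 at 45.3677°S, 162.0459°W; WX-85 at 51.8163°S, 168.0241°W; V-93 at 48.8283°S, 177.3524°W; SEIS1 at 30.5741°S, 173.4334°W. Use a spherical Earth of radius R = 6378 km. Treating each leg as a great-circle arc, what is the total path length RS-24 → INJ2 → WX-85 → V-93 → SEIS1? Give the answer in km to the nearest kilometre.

3963 km

RS-24→INJ2: c = 0.050465 rad, d = 321.87 km
INJ2→WX-85: c = 0.131921 rad, d = 841.39 km
WX-85→V-93: c = 0.116180 rad, d = 740.99 km
V-93→SEIS1: c = 0.322800 rad, d = 2058.82 km
Total = 321.87 + 841.39 + 740.99 + 2058.82 = 3963.07 km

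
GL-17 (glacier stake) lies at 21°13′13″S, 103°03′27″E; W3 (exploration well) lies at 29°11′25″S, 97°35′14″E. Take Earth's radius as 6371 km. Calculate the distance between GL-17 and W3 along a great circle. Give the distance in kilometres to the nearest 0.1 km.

1042.8 km

GL-17: φ = -21.22028°, λ = +103.05750°
W3: φ = -29.19028°, λ = +97.58722°
Δφ = -7.9700°,  Δλ = -5.4703°
a = sin²(Δφ/2) + cos φ₁ cos φ₂ sin²(Δλ/2) = 0.006683
c = 2·arcsin(√a) = 0.163679 rad = 9.3781°
d = R·c = 6371 × 0.163679 = 1042.8 km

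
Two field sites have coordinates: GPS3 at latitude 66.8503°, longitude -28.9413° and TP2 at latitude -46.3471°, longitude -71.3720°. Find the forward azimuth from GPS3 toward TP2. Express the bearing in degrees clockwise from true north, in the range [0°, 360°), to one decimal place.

211.7°

Δλ = -42.4307°
y = sin Δλ · cos φ₂ = -0.465736
x = cos φ₁ sin φ₂ − sin φ₁ cos φ₂ cos Δλ = -0.752920
θ = atan2(y, x) = -148.2602° → 211.7398° (mod 360°)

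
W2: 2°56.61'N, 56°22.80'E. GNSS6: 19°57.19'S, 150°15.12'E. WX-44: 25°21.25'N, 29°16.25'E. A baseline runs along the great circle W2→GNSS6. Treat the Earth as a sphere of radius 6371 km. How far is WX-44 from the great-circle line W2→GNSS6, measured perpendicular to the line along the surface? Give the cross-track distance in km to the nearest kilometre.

1440 km

W2: φ = +2.94350°, λ = +56.38000°
GNSS6: φ = -19.95317°, λ = +150.25200°
WX-44: φ = +25.35417°, λ = +29.27083°
δ₁₃ = central angle W2→WX-44 = 0.600014 rad  (haversine)
θ₁₃ = bearing W2→WX-44 = 313.173°,  θ₁₂ = bearing W2→GNSS6 = 109.795°
dₓₜ = R·arcsin(sin δ₁₃ · sin(θ₁₃ − θ₁₂)) = 6371·arcsin(0.56465·sin(203.379°)) = -1439.688 km
|dₓₜ| = 1439.688 km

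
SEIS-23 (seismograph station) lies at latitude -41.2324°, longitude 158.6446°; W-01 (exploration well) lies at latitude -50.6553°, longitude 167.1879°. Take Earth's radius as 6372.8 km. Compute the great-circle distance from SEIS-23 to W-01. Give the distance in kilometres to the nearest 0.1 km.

1237.1 km

Δφ = -9.4229°,  Δλ = 8.5433°
a = sin²(Δφ/2) + cos φ₁ cos φ₂ sin²(Δλ/2) = 0.009392
c = 2·arcsin(√a) = 0.194127 rad = 11.1227°
d = R·c = 6372.8 × 0.194127 = 1237.1 km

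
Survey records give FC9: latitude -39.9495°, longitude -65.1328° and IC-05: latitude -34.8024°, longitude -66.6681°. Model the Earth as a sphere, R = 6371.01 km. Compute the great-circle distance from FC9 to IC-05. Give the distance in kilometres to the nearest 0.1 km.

588.2 km

Δφ = 5.1471°,  Δλ = -1.5353°
a = sin²(Δφ/2) + cos φ₁ cos φ₂ sin²(Δλ/2) = 0.002129
c = 2·arcsin(√a) = 0.092318 rad = 5.2895°
d = R·c = 6371.01 × 0.092318 = 588.2 km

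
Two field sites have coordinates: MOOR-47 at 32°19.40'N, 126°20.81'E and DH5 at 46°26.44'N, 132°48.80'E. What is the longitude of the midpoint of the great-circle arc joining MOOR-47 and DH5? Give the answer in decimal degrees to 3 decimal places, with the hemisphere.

129.251°E

MOOR-47: φ = +32.32333°, λ = +126.34683°
DH5: φ = +46.44067°, λ = +132.81333°
Bx = cos φ₂ cos Δλ = 0.684721,  By = cos φ₂ sin Δλ = 0.077609
φₘ = atan2(sin φ₁ + sin φ₂, √((cos φ₁ + Bx)² + By²)) = 39.42631°
λₘ = λ₁ + atan2(By, cos φ₁ + Bx) = 129.25109°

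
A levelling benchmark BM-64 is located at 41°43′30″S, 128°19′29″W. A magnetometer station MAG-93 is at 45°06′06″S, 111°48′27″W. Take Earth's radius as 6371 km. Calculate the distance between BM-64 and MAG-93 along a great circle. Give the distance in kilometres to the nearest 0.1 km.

BM-64: φ = -41.72500°, λ = -128.32472°
MAG-93: φ = -45.10167°, λ = -111.80750°
Δφ = -3.3767°,  Δλ = 16.5172°
a = sin²(Δφ/2) + cos φ₁ cos φ₂ sin²(Δλ/2) = 0.011738
c = 2·arcsin(√a) = 0.217107 rad = 12.4393°
d = R·c = 6371 × 0.217107 = 1383.2 km

1383.2 km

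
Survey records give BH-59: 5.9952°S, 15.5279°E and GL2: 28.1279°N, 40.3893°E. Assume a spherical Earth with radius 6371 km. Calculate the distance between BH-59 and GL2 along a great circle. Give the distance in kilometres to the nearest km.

4638 km

Δφ = 34.1231°,  Δλ = 24.8614°
a = sin²(Δφ/2) + cos φ₁ cos φ₂ sin²(Δλ/2) = 0.126723
c = 2·arcsin(√a) = 0.727929 rad = 41.7073°
d = R·c = 6371 × 0.727929 = 4637.6 km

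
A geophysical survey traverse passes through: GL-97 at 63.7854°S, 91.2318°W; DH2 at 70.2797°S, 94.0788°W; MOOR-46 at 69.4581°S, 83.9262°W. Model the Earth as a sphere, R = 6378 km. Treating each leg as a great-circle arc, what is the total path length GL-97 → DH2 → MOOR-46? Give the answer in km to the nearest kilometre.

1132 km

GL-97→DH2: c = 0.114962 rad, d = 733.23 km
DH2→MOOR-46: c = 0.062568 rad, d = 399.06 km
Total = 733.23 + 399.06 = 1132.29 km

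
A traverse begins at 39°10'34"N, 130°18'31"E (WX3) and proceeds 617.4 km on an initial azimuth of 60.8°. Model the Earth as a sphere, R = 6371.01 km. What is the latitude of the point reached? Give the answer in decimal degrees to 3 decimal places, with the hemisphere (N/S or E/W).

WX3: φ = +39.17611°, λ = +130.30861°
δ = d/R = 617.4/6371.01 = 0.096908 rad
φ₂ = arcsin(sin φ₁ cos δ + cos φ₁ sin δ cos θ)
   = arcsin(0.63171·0.99531 + 0.77521·0.09676·0.48786) = 41.70801°
λ₂ = λ₁ + atan2(sin θ sin δ cos φ₁, cos δ − sin φ₁ sin φ₂) = 136.80469°

41.708°N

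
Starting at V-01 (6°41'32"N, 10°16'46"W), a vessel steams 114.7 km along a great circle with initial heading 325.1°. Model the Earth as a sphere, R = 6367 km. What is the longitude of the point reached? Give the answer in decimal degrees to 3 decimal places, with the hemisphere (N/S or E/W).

10.875°W

V-01: φ = +6.69222°, λ = -10.27944°
δ = d/R = 114.7/6367 = 0.018015 rad
φ₂ = arcsin(sin φ₁ cos δ + cos φ₁ sin δ cos θ)
   = arcsin(0.11654·0.99984 + 0.99319·0.01801·0.82015) = 7.53839°
λ₂ = λ₁ + atan2(sin θ sin δ cos φ₁, cos δ − sin φ₁ sin φ₂) = -10.87512°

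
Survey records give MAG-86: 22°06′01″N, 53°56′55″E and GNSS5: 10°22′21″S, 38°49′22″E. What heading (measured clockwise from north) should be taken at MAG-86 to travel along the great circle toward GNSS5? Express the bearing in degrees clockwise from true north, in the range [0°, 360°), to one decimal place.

206.1°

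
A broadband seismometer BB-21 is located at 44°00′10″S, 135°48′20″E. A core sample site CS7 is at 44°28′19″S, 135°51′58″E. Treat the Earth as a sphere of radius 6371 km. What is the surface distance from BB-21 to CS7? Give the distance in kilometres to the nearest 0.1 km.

52.4 km

BB-21: φ = -44.00278°, λ = +135.80556°
CS7: φ = -44.47194°, λ = +135.86611°
Δφ = -0.4692°,  Δλ = 0.0606°
a = sin²(Δφ/2) + cos φ₁ cos φ₂ sin²(Δλ/2) = 0.000017
c = 2·arcsin(√a) = 0.008223 rad = 0.4712°
d = R·c = 6371 × 0.008223 = 52.4 km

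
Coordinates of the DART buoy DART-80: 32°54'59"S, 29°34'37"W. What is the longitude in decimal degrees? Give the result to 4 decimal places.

29° + 34′/60 + 37″/3600 = 29 + 0.56667 + 0.01028 = 29.5769°

29.5769°W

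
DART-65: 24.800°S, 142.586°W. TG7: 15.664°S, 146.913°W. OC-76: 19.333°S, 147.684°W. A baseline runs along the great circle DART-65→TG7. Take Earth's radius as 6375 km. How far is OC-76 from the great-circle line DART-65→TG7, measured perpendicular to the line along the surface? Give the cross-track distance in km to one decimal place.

δ₁₃ = central angle DART-65→OC-76 = 0.126078 rad  (haversine)
θ₁₃ = bearing DART-65→OC-76 = 318.178°,  θ₁₂ = bearing DART-65→TG7 = 335.256°
dₓₜ = R·arcsin(sin δ₁₃ · sin(θ₁₃ − θ₁₂)) = 6375·arcsin(0.12574·sin(-17.078°)) = -235.472 km
|dₓₜ| = 235.472 km

235.5 km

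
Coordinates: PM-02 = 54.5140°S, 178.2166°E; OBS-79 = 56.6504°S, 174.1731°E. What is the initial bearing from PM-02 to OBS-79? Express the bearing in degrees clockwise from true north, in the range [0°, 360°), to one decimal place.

225.3°

Δλ = -4.0435°
y = sin Δλ · cos φ₂ = -0.038765
x = cos φ₁ sin φ₂ − sin φ₁ cos φ₂ cos Δλ = -0.038393
θ = atan2(y, x) = -134.7239° → 225.2761° (mod 360°)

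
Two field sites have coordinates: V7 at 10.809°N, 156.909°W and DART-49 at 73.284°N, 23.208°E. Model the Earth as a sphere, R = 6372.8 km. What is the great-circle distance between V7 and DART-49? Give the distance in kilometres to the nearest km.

Δφ = 62.4750°,  Δλ = -179.8830°
a = sin²(Δφ/2) + cos φ₁ cos φ₂ sin²(Δλ/2) = 0.551457
c = 2·arcsin(√a) = 1.673892 rad = 95.9070°
d = R·c = 6372.8 × 1.673892 = 10667.4 km

10667 km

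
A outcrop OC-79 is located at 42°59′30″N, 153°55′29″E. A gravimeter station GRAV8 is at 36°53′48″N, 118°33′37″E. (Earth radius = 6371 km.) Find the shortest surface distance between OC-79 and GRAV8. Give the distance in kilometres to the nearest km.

OC-79: φ = +42.99167°, λ = +153.92472°
GRAV8: φ = +36.89667°, λ = +118.56028°
Δφ = -6.0950°,  Δλ = -35.3644°
a = sin²(Δφ/2) + cos φ₁ cos φ₂ sin²(Δλ/2) = 0.056792
c = 2·arcsin(√a) = 0.481254 rad = 27.5738°
d = R·c = 6371 × 0.481254 = 3066.1 km

3066 km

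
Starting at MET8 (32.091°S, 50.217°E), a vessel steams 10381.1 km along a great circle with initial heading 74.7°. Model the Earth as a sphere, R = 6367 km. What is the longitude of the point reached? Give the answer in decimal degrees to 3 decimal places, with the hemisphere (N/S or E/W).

134.911°E

δ = d/R = 10381.1/6367 = 1.630454 rad
φ₂ = arcsin(sin φ₁ cos δ + cos φ₁ sin δ cos θ)
   = arcsin(-0.53127·-0.05962 + 0.84721·0.99822·0.26387) = 14.76364°
λ₂ = λ₁ + atan2(sin θ sin δ cos φ₁, cos δ − sin φ₁ sin φ₂) = 134.91081°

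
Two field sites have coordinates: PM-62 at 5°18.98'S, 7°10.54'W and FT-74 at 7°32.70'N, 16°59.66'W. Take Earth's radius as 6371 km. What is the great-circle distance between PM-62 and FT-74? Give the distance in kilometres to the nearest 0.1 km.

1797.7 km

PM-62: φ = -5.31633°, λ = -7.17567°
FT-74: φ = +7.54500°, λ = -16.99433°
Δφ = 12.8613°,  Δλ = -9.8187°
a = sin²(Δφ/2) + cos φ₁ cos φ₂ sin²(Δλ/2) = 0.019773
c = 2·arcsin(√a) = 0.282171 rad = 16.1672°
d = R·c = 6371 × 0.282171 = 1797.7 km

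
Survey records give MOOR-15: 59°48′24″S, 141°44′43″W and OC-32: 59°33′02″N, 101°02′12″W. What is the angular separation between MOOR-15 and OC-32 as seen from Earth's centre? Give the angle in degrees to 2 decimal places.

MOOR-15: φ = -59.80667°, λ = -141.74528°
OC-32: φ = +59.55056°, λ = -101.03667°
Δφ = 119.3572°,  Δλ = 40.7086°
a = sin²(Δφ/2) + cos φ₁ cos φ₂ sin²(Δλ/2) = 0.775961
c = 2·arcsin(√a) = 2.155464 rad = 123.4990°

123.50°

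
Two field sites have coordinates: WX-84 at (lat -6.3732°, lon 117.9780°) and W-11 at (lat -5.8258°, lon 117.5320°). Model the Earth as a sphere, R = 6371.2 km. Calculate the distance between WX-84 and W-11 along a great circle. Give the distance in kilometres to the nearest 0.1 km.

78.3 km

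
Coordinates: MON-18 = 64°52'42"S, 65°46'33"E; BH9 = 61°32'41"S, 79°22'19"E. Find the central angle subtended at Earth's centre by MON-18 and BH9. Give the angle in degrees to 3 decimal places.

6.956°

MON-18: φ = -64.87833°, λ = +65.77583°
BH9: φ = -61.54472°, λ = +79.37194°
Δφ = 3.3336°,  Δλ = 13.5961°
a = sin²(Δφ/2) + cos φ₁ cos φ₂ sin²(Δλ/2) = 0.003680
c = 2·arcsin(√a) = 0.121406 rad = 6.9561°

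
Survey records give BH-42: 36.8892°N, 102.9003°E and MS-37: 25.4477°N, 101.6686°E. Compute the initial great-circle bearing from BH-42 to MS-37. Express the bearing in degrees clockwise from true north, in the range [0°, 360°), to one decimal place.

185.6°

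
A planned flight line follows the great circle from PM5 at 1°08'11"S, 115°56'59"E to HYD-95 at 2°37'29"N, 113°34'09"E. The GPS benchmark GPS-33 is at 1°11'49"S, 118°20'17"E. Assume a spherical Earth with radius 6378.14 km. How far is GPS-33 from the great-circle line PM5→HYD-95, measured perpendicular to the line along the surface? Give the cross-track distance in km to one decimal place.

220.9 km

PM5: φ = -1.13639°, λ = +115.94972°
HYD-95: φ = +2.62472°, λ = +113.56917°
GPS-33: φ = -1.19694°, λ = +118.33806°
δ₁₃ = central angle PM5→GPS-33 = 0.041689 rad  (haversine)
θ₁₃ = bearing PM5→GPS-33 = 91.477°,  θ₁₂ = bearing PM5→HYD-95 = 327.678°
dₓₜ = R·arcsin(sin δ₁₃ · sin(θ₁₃ − θ₁₂)) = 6378.14·arcsin(0.04168·sin(-236.201°)) = 220.941 km
|dₓₜ| = 220.941 km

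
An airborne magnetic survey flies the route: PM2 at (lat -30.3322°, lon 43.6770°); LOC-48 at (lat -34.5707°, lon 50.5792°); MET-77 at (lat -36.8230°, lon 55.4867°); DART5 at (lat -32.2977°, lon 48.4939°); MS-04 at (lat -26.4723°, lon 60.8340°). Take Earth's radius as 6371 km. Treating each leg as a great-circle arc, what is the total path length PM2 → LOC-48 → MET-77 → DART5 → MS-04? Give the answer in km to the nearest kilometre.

3482 km

PM2→LOC-48: c = 0.125667 rad, d = 800.62 km
LOC-48→MET-77: c = 0.079882 rad, d = 508.93 km
MET-77→DART5: c = 0.127763 rad, d = 813.98 km
DART5→MS-04: c = 0.213222 rad, d = 1358.44 km
Total = 800.62 + 508.93 + 813.98 + 1358.44 = 3481.97 km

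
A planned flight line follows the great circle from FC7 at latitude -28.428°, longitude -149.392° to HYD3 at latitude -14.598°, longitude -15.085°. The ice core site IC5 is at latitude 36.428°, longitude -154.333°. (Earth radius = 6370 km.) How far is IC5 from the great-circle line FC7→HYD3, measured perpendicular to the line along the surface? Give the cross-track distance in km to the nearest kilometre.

δ₁₃ = central angle FC7→IC5 = 1.134853 rad  (haversine)
θ₁₃ = bearing FC7→IC5 = 355.615°,  θ₁₂ = bearing FC7→HYD3 = 128.123°
dₓₜ = R·arcsin(sin δ₁₃ · sin(θ₁₃ − θ₁₂)) = 6370·arcsin(0.90647·sin(227.493°)) = -4661.868 km
|dₓₜ| = 4661.868 km

4662 km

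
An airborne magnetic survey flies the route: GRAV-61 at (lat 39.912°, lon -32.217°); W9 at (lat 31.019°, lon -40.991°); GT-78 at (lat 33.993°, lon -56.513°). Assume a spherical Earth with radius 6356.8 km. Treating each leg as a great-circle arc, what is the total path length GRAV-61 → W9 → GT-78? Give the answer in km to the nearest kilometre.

2752 km

GRAV-61→W9: c = 0.198891 rad, d = 1264.31 km
W9→GT-78: c = 0.234037 rad, d = 1487.72 km
Total = 1264.31 + 1487.72 = 2752.03 km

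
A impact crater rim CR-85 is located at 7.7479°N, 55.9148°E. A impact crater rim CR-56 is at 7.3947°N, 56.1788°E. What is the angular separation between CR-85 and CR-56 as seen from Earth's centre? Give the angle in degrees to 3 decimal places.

0.440°

Δφ = -0.3532°,  Δλ = 0.2640°
a = sin²(Δφ/2) + cos φ₁ cos φ₂ sin²(Δλ/2) = 0.000015
c = 2·arcsin(√a) = 0.007672 rad = 0.4396°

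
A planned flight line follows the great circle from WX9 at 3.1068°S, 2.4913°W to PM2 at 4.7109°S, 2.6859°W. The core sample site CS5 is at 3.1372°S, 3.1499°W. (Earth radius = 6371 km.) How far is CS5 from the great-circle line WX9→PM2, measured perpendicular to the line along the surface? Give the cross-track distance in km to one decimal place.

72.2 km

δ₁₃ = central angle WX9→CS5 = 0.011490 rad  (haversine)
θ₁₃ = bearing WX9→CS5 = 267.335°,  θ₁₂ = bearing WX9→PM2 = 186.895°
dₓₜ = R·arcsin(sin δ₁₃ · sin(θ₁₃ − θ₁₂)) = 6371·arcsin(0.01149·sin(80.441°)) = 72.186 km
|dₓₜ| = 72.186 km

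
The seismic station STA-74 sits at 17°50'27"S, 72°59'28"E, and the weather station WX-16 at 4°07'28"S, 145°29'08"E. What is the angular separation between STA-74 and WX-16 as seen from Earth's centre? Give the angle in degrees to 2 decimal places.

STA-74: φ = -17.84083°, λ = +72.99111°
WX-16: φ = -4.12444°, λ = +145.48556°
Δφ = 13.7164°,  Δλ = 72.4944°
a = sin²(Δφ/2) + cos φ₁ cos φ₂ sin²(Δλ/2) = 0.346186
c = 2·arcsin(√a) = 1.258098 rad = 72.0837°

72.08°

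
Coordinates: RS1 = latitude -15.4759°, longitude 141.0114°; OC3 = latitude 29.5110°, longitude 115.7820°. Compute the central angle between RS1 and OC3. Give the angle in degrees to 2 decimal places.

51.15°

Δφ = 44.9869°,  Δλ = -25.2294°
a = sin²(Δφ/2) + cos φ₁ cos φ₂ sin²(Δλ/2) = 0.186369
c = 2·arcsin(√a) = 0.892763 rad = 51.1515°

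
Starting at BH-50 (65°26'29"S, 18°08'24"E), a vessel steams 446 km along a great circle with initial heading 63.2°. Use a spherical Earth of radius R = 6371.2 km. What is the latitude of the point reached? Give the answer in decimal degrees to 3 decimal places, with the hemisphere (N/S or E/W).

63.406°S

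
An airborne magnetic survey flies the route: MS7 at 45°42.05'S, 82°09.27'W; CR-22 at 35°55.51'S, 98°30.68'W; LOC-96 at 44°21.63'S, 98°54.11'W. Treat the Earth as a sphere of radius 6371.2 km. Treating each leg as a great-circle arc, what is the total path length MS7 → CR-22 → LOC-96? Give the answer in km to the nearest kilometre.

MS7: φ = -45.70083°, λ = -82.15450°
CR-22: φ = -35.92517°, λ = -98.51133°
LOC-96: φ = -44.36050°, λ = -98.90183°
MS7→CR-22: c = 0.274393 rad, d = 1748.21 km
CR-22→LOC-96: c = 0.147316 rad, d = 938.58 km
Total = 1748.21 + 938.58 = 2686.79 km

2687 km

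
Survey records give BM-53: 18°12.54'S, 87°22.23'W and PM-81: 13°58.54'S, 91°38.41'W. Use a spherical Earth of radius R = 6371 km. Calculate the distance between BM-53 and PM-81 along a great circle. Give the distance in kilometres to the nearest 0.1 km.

BM-53: φ = -18.20900°, λ = -87.37050°
PM-81: φ = -13.97567°, λ = -91.64017°
Δφ = 4.2333°,  Δλ = -4.2697°
a = sin²(Δφ/2) + cos φ₁ cos φ₂ sin²(Δλ/2) = 0.002643
c = 2·arcsin(√a) = 0.102871 rad = 5.8941°
d = R·c = 6371 × 0.102871 = 655.4 km

655.4 km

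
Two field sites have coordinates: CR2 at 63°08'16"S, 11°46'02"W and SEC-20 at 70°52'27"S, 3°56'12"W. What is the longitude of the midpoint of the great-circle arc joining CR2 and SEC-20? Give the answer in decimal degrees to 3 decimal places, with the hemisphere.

CR2: φ = -63.13778°, λ = -11.76722°
SEC-20: φ = -70.87417°, λ = -3.93667°
Bx = cos φ₂ cos Δλ = 0.324589,  By = cos φ₂ sin Δλ = 0.044639
φₘ = atan2(sin φ₁ + sin φ₂, √((cos φ₁ + Bx)² + By²)) = -67.05285°
λₘ = λ₁ + atan2(By, cos φ₁ + Bx) = -8.47675°

8.477°W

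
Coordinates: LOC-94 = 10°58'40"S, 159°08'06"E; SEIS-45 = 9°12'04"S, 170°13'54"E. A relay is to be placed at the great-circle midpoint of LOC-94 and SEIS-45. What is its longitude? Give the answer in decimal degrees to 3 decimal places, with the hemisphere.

164.699°E

LOC-94: φ = -10.97778°, λ = +159.13500°
SEIS-45: φ = -9.20111°, λ = +170.23167°
Bx = cos φ₂ cos Δλ = 0.968678,  By = cos φ₂ sin Δλ = 0.189988
φₘ = atan2(sin φ₁ + sin φ₂, √((cos φ₁ + Bx)² + By²)) = -10.13595°
λₘ = λ₁ + atan2(By, cos φ₁ + Bx) = 164.69869°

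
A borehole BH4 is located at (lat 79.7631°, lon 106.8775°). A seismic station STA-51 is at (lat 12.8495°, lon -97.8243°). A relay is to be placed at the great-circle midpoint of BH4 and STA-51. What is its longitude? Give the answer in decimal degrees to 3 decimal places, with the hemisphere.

103.041°W

Bx = cos φ₂ cos Δλ = -0.885744,  By = cos φ₂ sin Δλ = 0.407431
φₘ = atan2(sin φ₁ + sin φ₂, √((cos φ₁ + Bx)² + By²)) = 55.89866°
λₘ = λ₁ + atan2(By, cos φ₁ + Bx) = -103.04060°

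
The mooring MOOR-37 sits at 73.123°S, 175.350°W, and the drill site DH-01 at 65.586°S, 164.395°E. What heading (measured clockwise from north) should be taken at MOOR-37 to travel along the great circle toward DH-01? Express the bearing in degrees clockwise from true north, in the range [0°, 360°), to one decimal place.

Δλ = -20.2550°
y = sin Δλ · cos φ₂ = -0.143093
x = cos φ₁ sin φ₂ − sin φ₁ cos φ₂ cos Δλ = 0.106708
θ = atan2(y, x) = -53.2874° → 306.7126° (mod 360°)

306.7°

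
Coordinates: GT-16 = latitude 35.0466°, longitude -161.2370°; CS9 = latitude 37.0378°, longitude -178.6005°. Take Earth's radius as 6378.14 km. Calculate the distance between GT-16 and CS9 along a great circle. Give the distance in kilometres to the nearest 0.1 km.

Δφ = 1.9912°,  Δλ = -17.3635°
a = sin²(Δφ/2) + cos φ₁ cos φ₂ sin²(Δλ/2) = 0.015192
c = 2·arcsin(√a) = 0.247139 rad = 14.1600°
d = R·c = 6378.14 × 0.247139 = 1576.3 km

1576.3 km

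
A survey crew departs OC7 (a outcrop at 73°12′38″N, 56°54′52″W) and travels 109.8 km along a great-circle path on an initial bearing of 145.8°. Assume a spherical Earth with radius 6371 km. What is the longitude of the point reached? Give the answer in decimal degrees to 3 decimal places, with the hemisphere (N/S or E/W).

OC7: φ = +73.21056°, λ = -56.91444°
δ = d/R = 109.8/6371 = 0.017234 rad
φ₂ = arcsin(sin φ₁ cos δ + cos φ₁ sin δ cos θ)
   = arcsin(0.95737·0.99985 + 0.28886·0.01723·-0.82708) = 72.38536°
λ₂ = λ₁ + atan2(sin θ sin δ cos φ₁, cos δ − sin φ₁ sin φ₂) = -55.08009°

55.080°W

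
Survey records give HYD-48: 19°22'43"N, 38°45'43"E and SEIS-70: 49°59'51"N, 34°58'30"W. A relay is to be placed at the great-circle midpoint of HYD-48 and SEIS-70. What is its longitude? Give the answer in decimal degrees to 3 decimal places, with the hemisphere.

HYD-48: φ = +19.37861°, λ = +38.76194°
SEIS-70: φ = +49.99750°, λ = -34.97500°
Bx = cos φ₂ cos Δλ = 0.180021,  By = cos φ₂ sin Δλ = -0.617099
φₘ = atan2(sin φ₁ + sin φ₂, √((cos φ₁ + Bx)² + By²)) = 40.58124°
λₘ = λ₁ + atan2(By, cos φ₁ + Bx) = 9.98063°

9.981°E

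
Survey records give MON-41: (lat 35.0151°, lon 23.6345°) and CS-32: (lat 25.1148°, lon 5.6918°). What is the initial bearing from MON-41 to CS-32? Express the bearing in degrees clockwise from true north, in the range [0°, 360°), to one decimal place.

Δλ = -17.9427°
y = sin Δλ · cos φ₂ = -0.278941
x = cos φ₁ sin φ₂ − sin φ₁ cos φ₂ cos Δλ = -0.146666
θ = atan2(y, x) = -117.7352° → 242.2648° (mod 360°)

242.3°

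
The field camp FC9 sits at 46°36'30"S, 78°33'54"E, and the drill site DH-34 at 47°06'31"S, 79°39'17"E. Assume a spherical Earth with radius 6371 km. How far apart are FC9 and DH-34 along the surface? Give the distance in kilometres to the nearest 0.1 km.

FC9: φ = -46.60833°, λ = +78.56500°
DH-34: φ = -47.10861°, λ = +79.65472°
Δφ = -0.5003°,  Δλ = 1.0897°
a = sin²(Δφ/2) + cos φ₁ cos φ₂ sin²(Δλ/2) = 0.000061
c = 2·arcsin(√a) = 0.015664 rad = 0.8975°
d = R·c = 6371 × 0.015664 = 99.8 km

99.8 km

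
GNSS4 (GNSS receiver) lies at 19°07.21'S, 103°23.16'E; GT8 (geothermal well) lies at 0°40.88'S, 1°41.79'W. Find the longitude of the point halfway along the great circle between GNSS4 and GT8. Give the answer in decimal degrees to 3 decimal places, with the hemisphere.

48.727°E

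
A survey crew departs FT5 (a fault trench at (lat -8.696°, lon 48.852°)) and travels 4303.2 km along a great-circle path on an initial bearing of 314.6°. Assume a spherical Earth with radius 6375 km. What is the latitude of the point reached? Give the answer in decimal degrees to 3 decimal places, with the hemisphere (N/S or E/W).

δ = d/R = 4303.2/6375 = 0.675012 rad
φ₂ = arcsin(sin φ₁ cos δ + cos φ₁ sin δ cos θ)
   = arcsin(-0.15119·0.78070 + 0.98850·0.62491·0.70215) = 18.40311°
λ₂ = λ₁ + atan2(sin θ sin δ cos φ₁, cos δ − sin φ₁ sin φ₂) = 20.88705°

18.403°N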